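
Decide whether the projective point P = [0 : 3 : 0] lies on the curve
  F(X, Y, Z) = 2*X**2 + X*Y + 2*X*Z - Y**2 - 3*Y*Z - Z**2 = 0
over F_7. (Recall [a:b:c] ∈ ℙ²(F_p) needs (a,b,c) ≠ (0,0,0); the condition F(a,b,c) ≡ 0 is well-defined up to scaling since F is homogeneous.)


F(0,3,0) ≡ 5 (mod 7); P is NOT on the curve.

Evaluate F(0, 3, 0) term-by-term (mod 7).
  2*X**2 ↦ 2·0·1·1 = 0
  X*Y ↦ 1·0·3·1 = 0
  2*X*Z ↦ 2·0·1·0 = 0
  -Y**2 ↦ -1·1·9·1 = -9
  -3*Y*Z ↦ -3·1·3·0 = 0
  -Z**2 ↦ -1·1·1·0 = 0
Sum: F(0, 3, 0) = (0) + (0) + (0) + (-9) + (0) + (0) = -9.
Reducing mod 7: -9 ≡ 5 (mod 7).
Since F(a, b, c) ≡ 5 ≠ 0 (mod 7), P does NOT lie on the curve.


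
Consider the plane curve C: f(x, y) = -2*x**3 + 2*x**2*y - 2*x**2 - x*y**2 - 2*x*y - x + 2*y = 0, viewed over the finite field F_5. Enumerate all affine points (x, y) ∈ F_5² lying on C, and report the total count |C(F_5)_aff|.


Affine F_5-points: {(0, 0), (1, 0), (1, 2), (3, 0), (3, 3)}; count = 5.

For each of the 25 pairs (x, y) ∈ F_5², evaluate f(x, y) mod 5. Record the zeros.
  x = 0: [0↦0, 1↦2, 2↦4, 3↦1, 4↦3]  zeros at y ∈ {0}
  x = 1: [0↦0, 1↦1, 2↦0, 3↦2, 4↦2]  zeros at y ∈ {0, 2}
  x = 2: [0↦4, 1↦3, 2↦3, 3↦4, 4↦1]  zeros at y ∈ ∅
  x = 3: [0↦0, 1↦1, 2↦1, 3↦0, 4↦3]  zeros at y ∈ {0, 3}
  x = 4: [0↦1, 1↦3, 2↦2, 3↦3, 4↦1]  zeros at y ∈ ∅
Collecting zeros: affine points = {(0, 0), (1, 0), (1, 2), (3, 0), (3, 3)}.
Total count |C(F_5)_aff| = 5.


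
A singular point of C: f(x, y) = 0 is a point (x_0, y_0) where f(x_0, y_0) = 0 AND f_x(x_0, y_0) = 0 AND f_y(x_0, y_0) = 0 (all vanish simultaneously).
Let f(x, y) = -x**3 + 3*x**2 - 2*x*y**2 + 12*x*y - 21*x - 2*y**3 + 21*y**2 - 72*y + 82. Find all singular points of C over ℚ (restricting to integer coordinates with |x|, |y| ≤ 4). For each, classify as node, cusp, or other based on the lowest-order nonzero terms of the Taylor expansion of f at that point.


Singular points: {(1, 3)}; classification: cusp.

Compute partial derivatives:
  f_x = -3*x**2 + 6*x - 2*y**2 + 12*y - 21.
  f_y = -4*x*y + 12*x - 6*y**2 + 42*y - 72.
Scan x_0 ∈ {−4, ..., 4}. For each x_0, f_y(x_0, y) is a polynomial in y; find its integer roots y ∈ {−4, ..., 4}, then test f_x and f at those candidates.
  x = -4: f_y(-4, y) = -6*y**2 + 58*y - 120; vanishes at y ∈ {3}. (-4, 3): f_x = -75 ≠ 0.
  x = -3: f_y(-3, y) = -6*y**2 + 54*y - 108; vanishes at y ∈ {3}. (-3, 3): f_x = -48 ≠ 0.
  x = -2: f_y(-2, y) = -6*y**2 + 50*y - 96; vanishes at y ∈ {3}. (-2, 3): f_x = -27 ≠ 0.
  x = -1: f_y(-1, y) = -6*y**2 + 46*y - 84; vanishes at y ∈ {3}. (-1, 3): f_x = -12 ≠ 0.
  x = 0: f_y(0, y) = -6*y**2 + 42*y - 72; vanishes at y ∈ {3, 4}. (0, 3): f_x = -3 ≠ 0; (0, 4): f_x = -5 ≠ 0.
  x = 1: f_y(1, y) = -6*y**2 + 38*y - 60; vanishes at y ∈ {3}. (1, 3): f_x = 0, f = 0 — SINGULAR.
  x = 2: f_y(2, y) = -6*y**2 + 34*y - 48; vanishes at y ∈ {3}. (2, 3): f_x = -3 ≠ 0.
  x = 3: f_y(3, y) = -6*y**2 + 30*y - 36; vanishes at y ∈ {2, 3}. (3, 2): f_x = -14 ≠ 0; (3, 3): f_x = -12 ≠ 0.
  x = 4: f_y(4, y) = -6*y**2 + 26*y - 24; vanishes at y ∈ {3}. (4, 3): f_x = -27 ≠ 0.
Only singular point on the grid: (1, 3).
Classify: substitute x = 1 + u, y = 3 + v and expand: f = -u**3 - 2*u*v**2 - 2*v**3 + v**2.
No constant or linear terms (consistent with a singular point). Quadratic part: v**2. Cubic part: -u**3 - 2*u*v**2 - 2*v**3.
The quadratic part v**2 is a perfect square, so there is a single (double) tangent line v = 0, i.e. y = 3. Restricting the cubic part to that line (v = 0) leaves -u**3 ≠ 0, so f is not divisible by v and the branch is v² ≈ u**3 to lowest order — this is a cusp.
Classification: cusp.


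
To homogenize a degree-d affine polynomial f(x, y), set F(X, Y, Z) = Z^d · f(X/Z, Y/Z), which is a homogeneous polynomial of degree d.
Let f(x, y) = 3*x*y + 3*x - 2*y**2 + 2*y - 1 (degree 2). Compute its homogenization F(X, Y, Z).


F(X, Y, Z) = 3*X*Y + 3*X*Z - 2*Y**2 + 2*Y*Z - Z**2

deg(f) = 2.
Substitute x = X/Z, y = Y/Z into f, then multiply by Z^2.
  monomial 3·x^1·y^1 ↦ 3·X^1·Y^1·Z^0.
  monomial 3·x^1·y^0 ↦ 3·X^1·Y^0·Z^1.
  monomial -2·x^0·y^2 ↦ -2·X^0·Y^2·Z^0.
  monomial 2·x^0·y^1 ↦ 2·X^0·Y^1·Z^1.
  monomial -1·x^0·y^0 ↦ -1·X^0·Y^0·Z^2.
Collecting: F(X, Y, Z) = 3*X*Y + 3*X*Z - 2*Y**2 + 2*Y*Z - Z**2.


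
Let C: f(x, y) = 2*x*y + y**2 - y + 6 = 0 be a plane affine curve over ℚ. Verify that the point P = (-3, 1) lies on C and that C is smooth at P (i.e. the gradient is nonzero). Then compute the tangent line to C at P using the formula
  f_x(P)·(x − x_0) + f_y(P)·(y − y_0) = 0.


Tangent line at P: 2*x - 5*y + 11 = 0.

Step 1: f(-3, 1) = 0, so P lies on C.
Step 2: partial derivatives
  f_x(x, y) = 2*y, f_y(x, y) = 2*x + 2*y - 1.
  f_x(P) = 2, f_y(P) = -5 (gradient nonzero, so P is smooth).
Step 3: tangent line at P: 2·(x − -3) + -5·(y − 1) = 0.
Expanding: 2*x - 5*y + 11 = 0.


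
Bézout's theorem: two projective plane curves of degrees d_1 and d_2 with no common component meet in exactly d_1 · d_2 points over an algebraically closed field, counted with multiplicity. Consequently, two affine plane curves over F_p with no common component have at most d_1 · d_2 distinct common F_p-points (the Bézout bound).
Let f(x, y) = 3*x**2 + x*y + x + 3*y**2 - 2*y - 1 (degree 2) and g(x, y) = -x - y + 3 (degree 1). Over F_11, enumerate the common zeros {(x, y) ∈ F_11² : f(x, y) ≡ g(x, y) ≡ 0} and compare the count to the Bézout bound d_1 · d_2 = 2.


Common zeros: ∅; count = 0; Bézout bound = 2.

deg(f) = 2, deg(g) = 1, so Bézout bound = 2.
Scan x ∈ F_11. For each x, list the y ∈ F_11 with f(x, y) ≡ 0 and those with g(x, y) ≡ 0 (mod 11); the common zeros in that column are the intersection.
  x = 0: f ≡ 0 at y ∈ {1, 7}; g ≡ 0 at y ∈ {3}; common: ∅.
  x = 1: f ≡ 0 at y ∈ {7, 8}; g ≡ 0 at y ∈ {2}; common: ∅.
  x = 2: f ≡ 0 at y ∈ {5, 6}; g ≡ 0 at y ∈ {1}; common: ∅.
  x = 3: f ≡ 0 at y ∈ {1, 6}; g ≡ 0 at y ∈ {0}; common: ∅.
  x = 4: f ≡ 0 at y ∈ ∅; g ≡ 0 at y ∈ {10}; common: ∅.
  x = 5: f ≡ 0 at y ∈ ∅; g ≡ 0 at y ∈ {9}; common: ∅.
  x = 6: f ≡ 0 at y ∈ ∅; g ≡ 0 at y ∈ {8}; common: ∅.
  x = 7: f ≡ 0 at y ∈ {5, 8}; g ≡ 0 at y ∈ {7}; common: ∅.
  x = 8: f ≡ 0 at y ∈ ∅; g ≡ 0 at y ∈ {6}; common: ∅.
  x = 9: f ≡ 0 at y ∈ ∅; g ≡ 0 at y ∈ {5}; common: ∅.
  x = 10: f ≡ 0 at y ∈ ∅; g ≡ 0 at y ∈ {4}; common: ∅.
Collecting: common zeros = ∅, so the count is 0.
Comparison with the Bézout bound: 0 ≤ 2 = deg(f)·deg(g), as expected for curves with no common component (the affine F_11-count falls short of the bound because intersections may lie at infinity, over extension fields, or carry multiplicity).


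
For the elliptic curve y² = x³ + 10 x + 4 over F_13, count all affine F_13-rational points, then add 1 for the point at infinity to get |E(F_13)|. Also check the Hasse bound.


Affine points = {(0, 2), (0, 11), (3, 3), (3, 10), (4, 2), (4, 11), (5, 6), (5, 7), (7, 1), (7, 12), (9, 2), (9, 11), (10, 5), (10, 8)}; affine count = 14; |E(F_13)| = 15.

Discriminant check: Δ ∝ 4a³ + 27b² = 4·10³ + 27·4² = 4·1000 + 27·16 ≡ 12 (mod 13). Nonzero ⇒ E is nonsingular.
For each x ∈ F_13, compute rhs = x³ + 10·x + 4 mod 13, then count y ∈ F_13 with y² ≡ rhs.
  x = 0: rhs = 4, matching y values: 2, 11 (2 points).
  x = 1: rhs = 2, matching y values: none (0 points).
  x = 2: rhs = 6, matching y values: none (0 points).
  x = 3: rhs = 9, matching y values: 3, 10 (2 points).
  x = 4: rhs = 4, matching y values: 2, 11 (2 points).
  x = 5: rhs = 10, matching y values: 6, 7 (2 points).
  x = 6: rhs = 7, matching y values: none (0 points).
  x = 7: rhs = 1, matching y values: 1, 12 (2 points).
  x = 8: rhs = 11, matching y values: none (0 points).
  x = 9: rhs = 4, matching y values: 2, 11 (2 points).
  x = 10: rhs = 12, matching y values: 5, 8 (2 points).
  x = 11: rhs = 2, matching y values: none (0 points).
  x = 12: rhs = 6, matching y values: none (0 points).
Total affine count: 14.
Full point count |E(F_13)| = 14 + 1 = 15.
Hasse bound: |15 − (13+1)| = |1| = 1 ≤ 2√13 ≈ 7.2111 ✓.


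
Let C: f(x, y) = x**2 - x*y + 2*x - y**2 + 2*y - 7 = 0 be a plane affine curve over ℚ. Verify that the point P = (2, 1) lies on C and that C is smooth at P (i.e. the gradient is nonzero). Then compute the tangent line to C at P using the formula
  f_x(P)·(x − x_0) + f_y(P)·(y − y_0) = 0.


Tangent line at P: 5*x - 2*y - 8 = 0.

Step 1: f(2, 1) = 0, so P lies on C.
Step 2: partial derivatives
  f_x(x, y) = 2*x - y + 2, f_y(x, y) = -x - 2*y + 2.
  f_x(P) = 5, f_y(P) = -2 (gradient nonzero, so P is smooth).
Step 3: tangent line at P: 5·(x − 2) + -2·(y − 1) = 0.
Expanding: 5*x - 2*y - 8 = 0.


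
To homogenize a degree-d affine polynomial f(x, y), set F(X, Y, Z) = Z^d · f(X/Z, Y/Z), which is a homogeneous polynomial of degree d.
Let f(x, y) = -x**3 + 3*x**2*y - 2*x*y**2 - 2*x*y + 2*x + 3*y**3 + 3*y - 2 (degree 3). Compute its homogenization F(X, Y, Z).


F(X, Y, Z) = -X**3 + 3*X**2*Y - 2*X*Y**2 - 2*X*Y*Z + 2*X*Z**2 + 3*Y**3 + 3*Y*Z**2 - 2*Z**3

deg(f) = 3.
Substitute x = X/Z, y = Y/Z into f, then multiply by Z^3.
  monomial -1·x^3·y^0 ↦ -1·X^3·Y^0·Z^0.
  monomial 3·x^2·y^1 ↦ 3·X^2·Y^1·Z^0.
  monomial -2·x^1·y^2 ↦ -2·X^1·Y^2·Z^0.
  monomial -2·x^1·y^1 ↦ -2·X^1·Y^1·Z^1.
  monomial 2·x^1·y^0 ↦ 2·X^1·Y^0·Z^2.
  monomial 3·x^0·y^3 ↦ 3·X^0·Y^3·Z^0.
  monomial 3·x^0·y^1 ↦ 3·X^0·Y^1·Z^2.
  monomial -2·x^0·y^0 ↦ -2·X^0·Y^0·Z^3.
Collecting: F(X, Y, Z) = -X**3 + 3*X**2*Y - 2*X*Y**2 - 2*X*Y*Z + 2*X*Z**2 + 3*Y**3 + 3*Y*Z**2 - 2*Z**3.


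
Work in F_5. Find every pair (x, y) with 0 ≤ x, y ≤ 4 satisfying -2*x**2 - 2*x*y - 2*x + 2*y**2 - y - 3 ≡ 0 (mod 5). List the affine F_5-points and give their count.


Affine F_5-points: {(0, 4), (1, 2), (2, 0), (3, 3), (4, 1)}; count = 5.

For each of the 25 pairs (x, y) ∈ F_5², evaluate f(x, y) mod 5. Record the zeros.
  x = 0: [0↦2, 1↦3, 2↦3, 3↦2, 4↦0]  zeros at y ∈ {4}
  x = 1: [0↦3, 1↦2, 2↦0, 3↦2, 4↦3]  zeros at y ∈ {2}
  x = 2: [0↦0, 1↦2, 2↦3, 3↦3, 4↦2]  zeros at y ∈ {0}
  x = 3: [0↦3, 1↦3, 2↦2, 3↦0, 4↦2]  zeros at y ∈ {3}
  x = 4: [0↦2, 1↦0, 2↦2, 3↦3, 4↦3]  zeros at y ∈ {1}
Collecting zeros: affine points = {(0, 4), (1, 2), (2, 0), (3, 3), (4, 1)}.
Total count |C(F_5)_aff| = 5.


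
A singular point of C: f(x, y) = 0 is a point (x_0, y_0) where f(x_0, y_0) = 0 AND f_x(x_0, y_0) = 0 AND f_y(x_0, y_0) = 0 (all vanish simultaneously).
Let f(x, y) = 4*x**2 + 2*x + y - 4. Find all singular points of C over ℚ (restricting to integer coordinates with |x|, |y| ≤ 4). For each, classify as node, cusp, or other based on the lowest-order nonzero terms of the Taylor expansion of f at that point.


No singular points in the scanned grid; C is smooth there.

Compute partial derivatives:
  f_x = 8*x + 2.
  f_y = 1.
f_y = 1 is a nonzero constant, so f_y never vanishes: no point (x, y) can satisfy f = f_x = f_y = 0. In particular no (x, y) ∈ {−4, ..., 4}² is singular; the curve is smooth.


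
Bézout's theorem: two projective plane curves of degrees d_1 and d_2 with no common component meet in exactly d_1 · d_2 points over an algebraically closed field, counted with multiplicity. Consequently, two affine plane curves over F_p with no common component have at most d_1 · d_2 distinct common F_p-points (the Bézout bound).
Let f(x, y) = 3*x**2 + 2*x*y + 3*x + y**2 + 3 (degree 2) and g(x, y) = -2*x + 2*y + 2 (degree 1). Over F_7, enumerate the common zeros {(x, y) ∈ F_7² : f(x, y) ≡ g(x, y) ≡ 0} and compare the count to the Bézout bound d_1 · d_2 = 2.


Common zeros: ∅; count = 0; Bézout bound = 2.

deg(f) = 2, deg(g) = 1, so Bézout bound = 2.
Scan x ∈ F_7. For each x, list the y ∈ F_7 with f(x, y) ≡ 0 and those with g(x, y) ≡ 0 (mod 7); the common zeros in that column are the intersection.
  x = 0: f ≡ 0 at y ∈ {2, 5}; g ≡ 0 at y ∈ {6}; common: ∅.
  x = 1: f ≡ 0 at y ∈ ∅; g ≡ 0 at y ∈ {0}; common: ∅.
  x = 2: f ≡ 0 at y ∈ {0, 3}; g ≡ 0 at y ∈ {1}; common: ∅.
  x = 3: f ≡ 0 at y ∈ ∅; g ≡ 0 at y ∈ {2}; common: ∅.
  x = 4: f ≡ 0 at y ∈ {0, 6}; g ≡ 0 at y ∈ {3}; common: ∅.
  x = 5: f ≡ 0 at y ∈ {5, 6}; g ≡ 0 at y ∈ {4}; common: ∅.
  x = 6: f ≡ 0 at y ∈ ∅; g ≡ 0 at y ∈ {5}; common: ∅.
Collecting: common zeros = ∅, so the count is 0.
Comparison with the Bézout bound: 0 ≤ 2 = deg(f)·deg(g), as expected for curves with no common component (the affine F_7-count falls short of the bound because intersections may lie at infinity, over extension fields, or carry multiplicity).


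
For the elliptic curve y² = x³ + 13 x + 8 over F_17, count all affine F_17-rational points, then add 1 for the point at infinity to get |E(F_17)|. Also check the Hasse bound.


Affine points = {(0, 5), (0, 12), (2, 5), (2, 12), (6, 8), (6, 9), (7, 0), (9, 2), (9, 15), (10, 4), (10, 13), (15, 5), (15, 12)}; affine count = 13; |E(F_17)| = 14.

Discriminant check: Δ ∝ 4a³ + 27b² = 4·13³ + 27·8² = 4·2197 + 27·64 ≡ 10 (mod 17). Nonzero ⇒ E is nonsingular.
For each x ∈ F_17, compute rhs = x³ + 13·x + 8 mod 17, then count y ∈ F_17 with y² ≡ rhs.
  x = 0: rhs = 8, matching y values: 5, 12 (2 points).
  x = 1: rhs = 5, matching y values: none (0 points).
  x = 2: rhs = 8, matching y values: 5, 12 (2 points).
  x = 3: rhs = 6, matching y values: none (0 points).
  x = 4: rhs = 5, matching y values: none (0 points).
  x = 5: rhs = 11, matching y values: none (0 points).
  x = 6: rhs = 13, matching y values: 8, 9 (2 points).
  x = 7: rhs = 0, matching y values: 0 (1 points).
  x = 8: rhs = 12, matching y values: none (0 points).
  x = 9: rhs = 4, matching y values: 2, 15 (2 points).
  x = 10: rhs = 16, matching y values: 4, 13 (2 points).
  x = 11: rhs = 3, matching y values: none (0 points).
  x = 12: rhs = 5, matching y values: none (0 points).
  x = 13: rhs = 11, matching y values: none (0 points).
  x = 14: rhs = 10, matching y values: none (0 points).
  x = 15: rhs = 8, matching y values: 5, 12 (2 points).
  x = 16: rhs = 11, matching y values: none (0 points).
Total affine count: 13.
Full point count |E(F_17)| = 13 + 1 = 14.
Hasse bound: |14 − (17+1)| = |-4| = 4 ≤ 2√17 ≈ 8.2462 ✓.


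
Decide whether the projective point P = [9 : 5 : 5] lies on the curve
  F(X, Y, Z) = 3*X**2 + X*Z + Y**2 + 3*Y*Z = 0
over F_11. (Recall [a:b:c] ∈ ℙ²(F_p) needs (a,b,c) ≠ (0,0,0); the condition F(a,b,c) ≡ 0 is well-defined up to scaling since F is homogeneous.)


F(9,5,5) ≡ 3 (mod 11); P is NOT on the curve.

Evaluate F(9, 5, 5) term-by-term (mod 11).
  3*X**2 ↦ 3·81·1·1 = 243
  X*Z ↦ 1·9·1·5 = 45
  Y**2 ↦ 1·1·25·1 = 25
  3*Y*Z ↦ 3·1·5·5 = 75
Sum: F(9, 5, 5) = (243) + (45) + (25) + (75) = 388.
Reducing mod 11: 388 ≡ 3 (mod 11).
Since F(a, b, c) ≡ 3 ≠ 0 (mod 11), P does NOT lie on the curve.


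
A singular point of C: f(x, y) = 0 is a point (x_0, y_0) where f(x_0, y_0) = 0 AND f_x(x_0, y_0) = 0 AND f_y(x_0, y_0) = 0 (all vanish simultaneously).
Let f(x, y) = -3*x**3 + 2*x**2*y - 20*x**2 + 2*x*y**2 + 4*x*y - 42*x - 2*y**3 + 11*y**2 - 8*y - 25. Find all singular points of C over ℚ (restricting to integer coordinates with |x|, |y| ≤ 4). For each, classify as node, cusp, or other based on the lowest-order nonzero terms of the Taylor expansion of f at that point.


Singular points: {(-2, 1)}; classification: cusp.

Compute partial derivatives:
  f_x = -9*x**2 + 4*x*y - 40*x + 2*y**2 + 4*y - 42.
  f_y = 2*x**2 + 4*x*y + 4*x - 6*y**2 + 22*y - 8.
Scan x_0 ∈ {−4, ..., 4}. For each x_0, f_y(x_0, y) is a polynomial in y; find its integer roots y ∈ {−4, ..., 4}, then test f_x and f at those candidates.
  x = -4: f_y(-4, y) = -6*y**2 + 6*y + 8; no integer root y with |y| ≤ 4.
  x = -3: f_y(-3, y) = -6*y**2 + 10*y - 2; no integer root y with |y| ≤ 4.
  x = -2: f_y(-2, y) = -6*y**2 + 14*y - 8; vanishes at y ∈ {1}. (-2, 1): f_x = 0, f = 0 — SINGULAR.
  x = -1: f_y(-1, y) = -6*y**2 + 18*y - 10; no integer root y with |y| ≤ 4.
  x = 0: f_y(0, y) = -6*y**2 + 22*y - 8; no integer root y with |y| ≤ 4.
  x = 1: f_y(1, y) = -6*y**2 + 26*y - 2; no integer root y with |y| ≤ 4.
  x = 2: f_y(2, y) = -6*y**2 + 30*y + 8; no integer root y with |y| ≤ 4.
  x = 3: f_y(3, y) = -6*y**2 + 34*y + 22; no integer root y with |y| ≤ 4.
  x = 4: f_y(4, y) = -6*y**2 + 38*y + 40; no integer root y with |y| ≤ 4.
Only singular point on the grid: (-2, 1).
Classify: substitute x = -2 + u, y = 1 + v and expand: f = -3*u**3 + 2*u**2*v + 2*u*v**2 - 2*v**3 + v**2.
No constant or linear terms (consistent with a singular point). Quadratic part: v**2. Cubic part: -3*u**3 + 2*u**2*v + 2*u*v**2 - 2*v**3.
The quadratic part v**2 is a perfect square, so there is a single (double) tangent line v = 0, i.e. y = 1. Restricting the cubic part to that line (v = 0) leaves -3*u**3 ≠ 0, so f is not divisible by v and the branch is v² ≈ 3*u**3 to lowest order — this is a cusp.
Classification: cusp.


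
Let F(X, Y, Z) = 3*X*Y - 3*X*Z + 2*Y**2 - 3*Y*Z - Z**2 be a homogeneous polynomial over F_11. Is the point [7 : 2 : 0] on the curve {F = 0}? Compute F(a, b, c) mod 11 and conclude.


F(7,2,0) ≡ 6 (mod 11); P is NOT on the curve.

Evaluate F(7, 2, 0) term-by-term (mod 11).
  3*X*Y ↦ 3·7·2·1 = 42
  -3*X*Z ↦ -3·7·1·0 = 0
  2*Y**2 ↦ 2·1·4·1 = 8
  -3*Y*Z ↦ -3·1·2·0 = 0
  -Z**2 ↦ -1·1·1·0 = 0
Sum: F(7, 2, 0) = (42) + (0) + (8) + (0) + (0) = 50.
Reducing mod 11: 50 ≡ 6 (mod 11).
Since F(a, b, c) ≡ 6 ≠ 0 (mod 11), P does NOT lie on the curve.


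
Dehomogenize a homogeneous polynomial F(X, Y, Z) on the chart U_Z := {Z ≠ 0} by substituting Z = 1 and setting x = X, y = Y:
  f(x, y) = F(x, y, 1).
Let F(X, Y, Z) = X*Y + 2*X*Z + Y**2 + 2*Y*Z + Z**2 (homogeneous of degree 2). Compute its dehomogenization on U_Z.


f(x, y) = x*y + 2*x + y**2 + 2*y + 1

On U_Z we set Z = 1. Each monomial c·X^i·Y^j·Z^k in F becomes c·x^i·y^j·1^k = c·x^i·y^j.
Substituting Z = 1: F(X, Y, 1) = x*y + 2*x + y**2 + 2*y + 1.
Note: deg(f) ≤ deg(F) = 2; strict inequality happens when F is divisible by Z (lost terms).


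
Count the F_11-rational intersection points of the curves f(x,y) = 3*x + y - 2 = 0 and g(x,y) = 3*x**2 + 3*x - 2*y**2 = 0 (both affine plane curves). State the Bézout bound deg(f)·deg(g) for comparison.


Common zeros: ∅; count = 0; Bézout bound = 2.

deg(f) = 1, deg(g) = 2, so Bézout bound = 2.
Scan x ∈ F_11. For each x, list the y ∈ F_11 with f(x, y) ≡ 0 and those with g(x, y) ≡ 0 (mod 11); the common zeros in that column are the intersection.
  x = 0: f ≡ 0 at y ∈ {2}; g ≡ 0 at y ∈ {0}; common: ∅.
  x = 1: f ≡ 0 at y ∈ {10}; g ≡ 0 at y ∈ {5, 6}; common: ∅.
  x = 2: f ≡ 0 at y ∈ {7}; g ≡ 0 at y ∈ {3, 8}; common: ∅.
  x = 3: f ≡ 0 at y ∈ {4}; g ≡ 0 at y ∈ ∅; common: ∅.
  x = 4: f ≡ 0 at y ∈ {1}; g ≡ 0 at y ∈ ∅; common: ∅.
  x = 5: f ≡ 0 at y ∈ {9}; g ≡ 0 at y ∈ {1, 10}; common: ∅.
  x = 6: f ≡ 0 at y ∈ {6}; g ≡ 0 at y ∈ ∅; common: ∅.
  x = 7: f ≡ 0 at y ∈ {3}; g ≡ 0 at y ∈ ∅; common: ∅.
  x = 8: f ≡ 0 at y ∈ {0}; g ≡ 0 at y ∈ {3, 8}; common: ∅.
  x = 9: f ≡ 0 at y ∈ {8}; g ≡ 0 at y ∈ {5, 6}; common: ∅.
  x = 10: f ≡ 0 at y ∈ {5}; g ≡ 0 at y ∈ {0}; common: ∅.
Collecting: common zeros = ∅, so the count is 0.
Comparison with the Bézout bound: 0 ≤ 2 = deg(f)·deg(g), as expected for curves with no common component (the affine F_11-count falls short of the bound because intersections may lie at infinity, over extension fields, or carry multiplicity).


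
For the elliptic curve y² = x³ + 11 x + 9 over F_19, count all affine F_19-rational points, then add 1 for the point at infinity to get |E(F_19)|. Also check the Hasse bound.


Affine points = {(0, 3), (0, 16), (2, 1), (2, 18), (6, 5), (6, 14), (7, 7), (7, 12), (8, 1), (8, 18), (9, 1), (9, 18), (10, 6), (10, 13), (11, 6), (11, 13), (12, 8), (12, 11), (14, 0), (16, 5), (16, 14), (17, 6), (17, 13), (18, 4), (18, 15)}; affine count = 25; |E(F_19)| = 26.

Discriminant check: Δ ∝ 4a³ + 27b² = 4·11³ + 27·9² = 4·1331 + 27·81 ≡ 6 (mod 19). Nonzero ⇒ E is nonsingular.
For each x ∈ F_19, compute rhs = x³ + 11·x + 9 mod 19, then count y ∈ F_19 with y² ≡ rhs.
  x = 0: rhs = 9, matching y values: 3, 16 (2 points).
  x = 1: rhs = 2, matching y values: none (0 points).
  x = 2: rhs = 1, matching y values: 1, 18 (2 points).
  x = 3: rhs = 12, matching y values: none (0 points).
  x = 4: rhs = 3, matching y values: none (0 points).
  x = 5: rhs = 18, matching y values: none (0 points).
  x = 6: rhs = 6, matching y values: 5, 14 (2 points).
  x = 7: rhs = 11, matching y values: 7, 12 (2 points).
  x = 8: rhs = 1, matching y values: 1, 18 (2 points).
  x = 9: rhs = 1, matching y values: 1, 18 (2 points).
  x = 10: rhs = 17, matching y values: 6, 13 (2 points).
  x = 11: rhs = 17, matching y values: 6, 13 (2 points).
  x = 12: rhs = 7, matching y values: 8, 11 (2 points).
  x = 13: rhs = 12, matching y values: none (0 points).
  x = 14: rhs = 0, matching y values: 0 (1 points).
  x = 15: rhs = 15, matching y values: none (0 points).
  x = 16: rhs = 6, matching y values: 5, 14 (2 points).
  x = 17: rhs = 17, matching y values: 6, 13 (2 points).
  x = 18: rhs = 16, matching y values: 4, 15 (2 points).
Total affine count: 25.
Full point count |E(F_19)| = 25 + 1 = 26.
Hasse bound: |26 − (19+1)| = |6| = 6 ≤ 2√19 ≈ 8.7178 ✓.


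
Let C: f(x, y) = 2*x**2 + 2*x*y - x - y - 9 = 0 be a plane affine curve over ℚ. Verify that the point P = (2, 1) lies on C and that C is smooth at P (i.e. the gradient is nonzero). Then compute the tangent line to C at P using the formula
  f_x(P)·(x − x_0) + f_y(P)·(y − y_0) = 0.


Tangent line at P: 9*x + 3*y - 21 = 0.

Step 1: f(2, 1) = 0, so P lies on C.
Step 2: partial derivatives
  f_x(x, y) = 4*x + 2*y - 1, f_y(x, y) = 2*x - 1.
  f_x(P) = 9, f_y(P) = 3 (gradient nonzero, so P is smooth).
Step 3: tangent line at P: 9·(x − 2) + 3·(y − 1) = 0.
Expanding: 9*x + 3*y - 21 = 0.


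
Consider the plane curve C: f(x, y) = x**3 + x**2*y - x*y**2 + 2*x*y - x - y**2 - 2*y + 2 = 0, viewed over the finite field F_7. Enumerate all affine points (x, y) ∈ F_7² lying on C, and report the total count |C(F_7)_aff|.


Affine F_7-points: {(3, 1), (3, 4), (4, 4), (4, 6), (6, 3)}; count = 5.

For each of the 49 pairs (x, y) ∈ F_7², evaluate f(x, y) mod 7. Record the zeros.
  x = 0: [0↦2, 1↦6, 2↦1, 3↦1, 4↦6, 5↦2, 6↦3]  zeros at y ∈ ∅
  x = 1: [0↦2, 1↦1, 2↦3, 3↦1, 4↦2, 5↦6, 6↦6]  zeros at y ∈ ∅
  x = 2: [0↦1, 1↦4, 2↦1, 3↦6, 4↦5, 5↦5, 6↦6]  zeros at y ∈ ∅
  x = 3: [0↦5, 1↦0, 2↦1, 3↦1, 4↦0, 5↦5, 6↦2]  zeros at y ∈ {1, 4}
  x = 4: [0↦6, 1↦2, 2↦2, 3↦6, 4↦0, 5↦5, 6↦0]  zeros at y ∈ {4, 6}
  x = 5: [0↦3, 1↦2, 2↦3, 3↦6, 4↦4, 5↦4, 6↦6]  zeros at y ∈ ∅
  x = 6: [0↦2, 1↦6, 2↦3, 3↦0, 4↦4, 5↦1, 6↦5]  zeros at y ∈ {3}
Collecting zeros: affine points = {(3, 1), (3, 4), (4, 4), (4, 6), (6, 3)}.
Total count |C(F_7)_aff| = 5.


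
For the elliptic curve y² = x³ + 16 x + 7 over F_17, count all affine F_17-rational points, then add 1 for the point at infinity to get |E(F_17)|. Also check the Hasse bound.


Affine points = {(2, 8), (2, 9), (4, 4), (4, 13), (5, 5), (5, 12), (6, 8), (6, 9), (8, 1), (8, 16), (9, 8), (9, 9), (11, 1), (11, 16), (13, 7), (13, 10), (14, 0), (15, 1), (15, 16)}; affine count = 19; |E(F_17)| = 20.

Discriminant check: Δ ∝ 4a³ + 27b² = 4·16³ + 27·7² = 4·4096 + 27·49 ≡ 10 (mod 17). Nonzero ⇒ E is nonsingular.
For each x ∈ F_17, compute rhs = x³ + 16·x + 7 mod 17, then count y ∈ F_17 with y² ≡ rhs.
  x = 0: rhs = 7, matching y values: none (0 points).
  x = 1: rhs = 7, matching y values: none (0 points).
  x = 2: rhs = 13, matching y values: 8, 9 (2 points).
  x = 3: rhs = 14, matching y values: none (0 points).
  x = 4: rhs = 16, matching y values: 4, 13 (2 points).
  x = 5: rhs = 8, matching y values: 5, 12 (2 points).
  x = 6: rhs = 13, matching y values: 8, 9 (2 points).
  x = 7: rhs = 3, matching y values: none (0 points).
  x = 8: rhs = 1, matching y values: 1, 16 (2 points).
  x = 9: rhs = 13, matching y values: 8, 9 (2 points).
  x = 10: rhs = 11, matching y values: none (0 points).
  x = 11: rhs = 1, matching y values: 1, 16 (2 points).
  x = 12: rhs = 6, matching y values: none (0 points).
  x = 13: rhs = 15, matching y values: 7, 10 (2 points).
  x = 14: rhs = 0, matching y values: 0 (1 points).
  x = 15: rhs = 1, matching y values: 1, 16 (2 points).
  x = 16: rhs = 7, matching y values: none (0 points).
Total affine count: 19.
Full point count |E(F_17)| = 19 + 1 = 20.
Hasse bound: |20 − (17+1)| = |2| = 2 ≤ 2√17 ≈ 8.2462 ✓.


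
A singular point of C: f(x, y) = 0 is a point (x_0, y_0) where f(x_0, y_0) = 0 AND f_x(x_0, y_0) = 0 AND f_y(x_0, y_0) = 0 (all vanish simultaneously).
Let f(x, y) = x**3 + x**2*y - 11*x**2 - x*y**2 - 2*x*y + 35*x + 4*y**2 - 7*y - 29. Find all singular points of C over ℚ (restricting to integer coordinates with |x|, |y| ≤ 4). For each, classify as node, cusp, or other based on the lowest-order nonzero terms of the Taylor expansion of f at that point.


Singular points: {(3, 2)}; classification: cusp.

Compute partial derivatives:
  f_x = 3*x**2 + 2*x*y - 22*x - y**2 - 2*y + 35.
  f_y = x**2 - 2*x*y - 2*x + 8*y - 7.
Scan x_0 ∈ {−4, ..., 4}. For each x_0, f_y(x_0, y) is a polynomial in y; find its integer roots y ∈ {−4, ..., 4}, then test f_x and f at those candidates.
  x = -4: f_y(-4, y) = 16*y + 17; no integer root y with |y| ≤ 4.
  x = -3: f_y(-3, y) = 14*y + 8; no integer root y with |y| ≤ 4.
  x = -2: f_y(-2, y) = 12*y + 1; no integer root y with |y| ≤ 4.
  x = -1: f_y(-1, y) = 10*y - 4; no integer root y with |y| ≤ 4.
  x = 0: f_y(0, y) = 8*y - 7; no integer root y with |y| ≤ 4.
  x = 1: f_y(1, y) = 6*y - 8; no integer root y with |y| ≤ 4.
  x = 2: f_y(2, y) = 4*y - 7; no integer root y with |y| ≤ 4.
  x = 3: f_y(3, y) = 2*y - 4; vanishes at y ∈ {2}. (3, 2): f_x = 0, f = 0 — SINGULAR.
  x = 4: f_y(4, y) = 1; no integer root y with |y| ≤ 4.
Only singular point on the grid: (3, 2).
Classify: substitute x = 3 + u, y = 2 + v and expand: f = u**3 + u**2*v - u*v**2 + v**2.
No constant or linear terms (consistent with a singular point). Quadratic part: v**2. Cubic part: u**3 + u**2*v - u*v**2.
The quadratic part v**2 is a perfect square, so there is a single (double) tangent line v = 0, i.e. y = 2. Restricting the cubic part to that line (v = 0) leaves u**3 ≠ 0, so f is not divisible by v and the branch is v² ≈ -u**3 to lowest order — this is a cusp.
Classification: cusp.


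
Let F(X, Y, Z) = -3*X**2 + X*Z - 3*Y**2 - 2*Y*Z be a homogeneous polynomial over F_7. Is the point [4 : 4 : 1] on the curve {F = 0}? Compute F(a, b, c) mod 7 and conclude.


F(4,4,1) ≡ 5 (mod 7); P is NOT on the curve.

Evaluate F(4, 4, 1) term-by-term (mod 7).
  -3*X**2 ↦ -3·16·1·1 = -48
  X*Z ↦ 1·4·1·1 = 4
  -3*Y**2 ↦ -3·1·16·1 = -48
  -2*Y*Z ↦ -2·1·4·1 = -8
Sum: F(4, 4, 1) = (-48) + (4) + (-48) + (-8) = -100.
Reducing mod 7: -100 ≡ 5 (mod 7).
Since F(a, b, c) ≡ 5 ≠ 0 (mod 7), P does NOT lie on the curve.


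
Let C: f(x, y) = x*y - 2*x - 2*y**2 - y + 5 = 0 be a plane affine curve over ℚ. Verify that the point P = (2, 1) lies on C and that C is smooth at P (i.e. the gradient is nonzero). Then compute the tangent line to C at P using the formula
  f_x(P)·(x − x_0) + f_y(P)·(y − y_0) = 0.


Tangent line at P: -x - 3*y + 5 = 0.

Step 1: f(2, 1) = 0, so P lies on C.
Step 2: partial derivatives
  f_x(x, y) = y - 2, f_y(x, y) = x - 4*y - 1.
  f_x(P) = -1, f_y(P) = -3 (gradient nonzero, so P is smooth).
Step 3: tangent line at P: -1·(x − 2) + -3·(y − 1) = 0.
Expanding: -x - 3*y + 5 = 0.


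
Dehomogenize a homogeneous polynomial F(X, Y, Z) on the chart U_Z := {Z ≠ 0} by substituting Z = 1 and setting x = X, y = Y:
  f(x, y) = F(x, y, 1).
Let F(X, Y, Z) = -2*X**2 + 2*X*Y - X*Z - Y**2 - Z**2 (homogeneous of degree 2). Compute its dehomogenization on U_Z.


f(x, y) = -2*x**2 + 2*x*y - x - y**2 - 1

On U_Z we set Z = 1. Each monomial c·X^i·Y^j·Z^k in F becomes c·x^i·y^j·1^k = c·x^i·y^j.
Substituting Z = 1: F(X, Y, 1) = -2*x**2 + 2*x*y - x - y**2 - 1.
Note: deg(f) ≤ deg(F) = 2; strict inequality happens when F is divisible by Z (lost terms).


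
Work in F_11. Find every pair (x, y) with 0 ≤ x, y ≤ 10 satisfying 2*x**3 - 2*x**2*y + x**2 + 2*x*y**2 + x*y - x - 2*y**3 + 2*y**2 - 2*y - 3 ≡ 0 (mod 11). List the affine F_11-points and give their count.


Affine F_11-points: {(0, 7), (1, 4), (2, 1), (3, 4), (4, 9), (5, 4), (6, 2), (7, 10), (8, 6), (9, 3), (10, 8)}; count = 11.

For each of the 121 pairs (x, y) ∈ F_11², evaluate f(x, y) mod 11. Record the zeros.
  x = 0: [0↦8, 1↦6, 2↦7, 3↦10, 4↦3, 5↦7, 6↦10, 7↦0, 8↦9, 9↦3, 10↦3]  zeros at y ∈ {7}
  x = 1: [0↦10, 1↦9, 2↦4, 3↦5, 4↦0, 5↦10, 6↦1, 7↦5, 8↦10, 9↦4, 10↦8]  zeros at y ∈ {4}
  x = 2: [0↦4, 1↦0, 2↦7, 3↦2, 4↦6, 5↦7, 6↦4, 7↦7, 8↦4, 9↦5, 10↦9]  zeros at y ∈ {1}
  x = 3: [0↦2, 1↦2, 2↦6, 3↦2, 4↦0, 5↦10, 6↦9, 7↦7, 8↦3, 9↦7, 10↦7]  zeros at y ∈ {4}
  x = 4: [0↦5, 1↦5, 2↦2, 3↦6, 4↦5, 5↦9, 6↦6, 7↦6, 8↦8, 9↦0, 10↦3]  zeros at y ∈ {9}
  x = 5: [0↦3, 1↦10, 2↦7, 3↦4, 4↦0, 5↦5, 6↦7, 7↦5, 8↦9, 9↦7, 10↦9]  zeros at y ∈ {4}
  x = 6: [0↦8, 1↦7, 2↦0, 3↦8, 4↦8, 5↦10, 6↦2, 7↦5, 8↦7, 9↦7, 10↦4]  zeros at y ∈ {2}
  x = 7: [0↦10, 1↦8, 2↦4, 3↦8, 4↦8, 5↦3, 6↦3, 7↦7, 8↦3, 9↦1, 10↦0]  zeros at y ∈ {10}
  x = 8: [0↦10, 1↦3, 2↦9, 3↦5, 4↦1, 5↦7, 6↦0, 7↦1, 8↦9, 9↦1, 10↦9]  zeros at y ∈ {6}
  x = 9: [0↦9, 1↦4, 2↦5, 3↦0, 4↦10, 5↦1, 6↦5, 7↦10, 8↦4, 9↦8, 10↦10]  zeros at y ∈ {3}
  x = 10: [0↦8, 1↦1, 2↦4, 3↦5, 4↦3, 5↦8, 6↦8, 7↦2, 8↦0, 9↦1, 10↦4]  zeros at y ∈ {8}
Collecting zeros: affine points = {(0, 7), (1, 4), (2, 1), (3, 4), (4, 9), (5, 4), (6, 2), (7, 10), (8, 6), (9, 3), (10, 8)}.
Total count |C(F_11)_aff| = 11.


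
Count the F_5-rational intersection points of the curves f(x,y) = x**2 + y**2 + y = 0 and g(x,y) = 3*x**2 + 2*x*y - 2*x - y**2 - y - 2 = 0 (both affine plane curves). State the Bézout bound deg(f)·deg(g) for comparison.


Common zeros: {(3, 2)}; count = 1; Bézout bound = 4.

deg(f) = 2, deg(g) = 2, so Bézout bound = 4.
Scan x ∈ F_5. For each x, list the y ∈ F_5 with f(x, y) ≡ 0 and those with g(x, y) ≡ 0 (mod 5); the common zeros in that column are the intersection.
  x = 0: f ≡ 0 at y ∈ {0, 4}; g ≡ 0 at y ∈ ∅; common: ∅.
  x = 1: f ≡ 0 at y ∈ ∅; g ≡ 0 at y ∈ ∅; common: ∅.
  x = 2: f ≡ 0 at y ∈ {2}; g ≡ 0 at y ∈ ∅; common: ∅.
  x = 3: f ≡ 0 at y ∈ {2}; g ≡ 0 at y ∈ {2, 3}; common: {2}.
  x = 4: f ≡ 0 at y ∈ ∅; g ≡ 0 at y ∈ {3, 4}; common: ∅.
Collecting: common zeros = {(3, 2)}, so the count is 1.
Comparison with the Bézout bound: 1 ≤ 4 = deg(f)·deg(g), as expected for curves with no common component (the affine F_5-count falls short of the bound because intersections may lie at infinity, over extension fields, or carry multiplicity).


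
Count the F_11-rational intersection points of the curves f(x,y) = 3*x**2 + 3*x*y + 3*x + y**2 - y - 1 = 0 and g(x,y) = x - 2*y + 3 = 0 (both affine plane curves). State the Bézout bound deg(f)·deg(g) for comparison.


Common zeros: {(2, 8)}; count = 1; Bézout bound = 2.

deg(f) = 2, deg(g) = 1, so Bézout bound = 2.
Scan x ∈ F_11. For each x, list the y ∈ F_11 with f(x, y) ≡ 0 and those with g(x, y) ≡ 0 (mod 11); the common zeros in that column are the intersection.
  x = 0: f ≡ 0 at y ∈ {4, 8}; g ≡ 0 at y ∈ {7}; common: ∅.
  x = 1: f ≡ 0 at y ∈ ∅; g ≡ 0 at y ∈ {2}; common: ∅.
  x = 2: f ≡ 0 at y ∈ {8, 9}; g ≡ 0 at y ∈ {8}; common: {8}.
  x = 3: f ≡ 0 at y ∈ {1, 2}; g ≡ 0 at y ∈ {3}; common: ∅.
  x = 4: f ≡ 0 at y ∈ ∅; g ≡ 0 at y ∈ {9}; common: ∅.
  x = 5: f ≡ 0 at y ∈ {2, 6}; g ≡ 0 at y ∈ {4}; common: ∅.
  x = 6: f ≡ 0 at y ∈ {1, 4}; g ≡ 0 at y ∈ {10}; common: ∅.
  x = 7: f ≡ 0 at y ∈ ∅; g ≡ 0 at y ∈ {5}; common: ∅.
  x = 8: f ≡ 0 at y ∈ ∅; g ≡ 0 at y ∈ {0}; common: ∅.
  x = 9: f ≡ 0 at y ∈ ∅; g ≡ 0 at y ∈ {6}; common: ∅.
  x = 10: f ≡ 0 at y ∈ {6, 9}; g ≡ 0 at y ∈ {1}; common: ∅.
Collecting: common zeros = {(2, 8)}, so the count is 1.
Comparison with the Bézout bound: 1 ≤ 2 = deg(f)·deg(g), as expected for curves with no common component (the affine F_11-count falls short of the bound because intersections may lie at infinity, over extension fields, or carry multiplicity).


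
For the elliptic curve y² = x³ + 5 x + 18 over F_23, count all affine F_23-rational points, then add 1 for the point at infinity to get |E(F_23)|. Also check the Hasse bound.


Affine points = {(0, 8), (0, 15), (1, 1), (1, 22), (2, 6), (2, 17), (8, 8), (8, 15), (11, 1), (11, 22), (12, 9), (12, 14), (13, 7), (13, 16), (14, 7), (14, 16), (15, 8), (15, 15), (16, 10), (16, 13), (17, 5), (17, 18), (18, 11), (18, 12), (19, 7), (19, 16), (21, 0), (22, 9), (22, 14)}; affine count = 29; |E(F_23)| = 30.

Discriminant check: Δ ∝ 4a³ + 27b² = 4·5³ + 27·18² = 4·125 + 27·324 ≡ 2 (mod 23). Nonzero ⇒ E is nonsingular.
For each x ∈ F_23, compute rhs = x³ + 5·x + 18 mod 23, then count y ∈ F_23 with y² ≡ rhs.
  x = 0: rhs = 18, matching y values: 8, 15 (2 points).
  x = 1: rhs = 1, matching y values: 1, 22 (2 points).
  x = 2: rhs = 13, matching y values: 6, 17 (2 points).
  x = 3: rhs = 14, matching y values: none (0 points).
  x = 4: rhs = 10, matching y values: none (0 points).
  x = 5: rhs = 7, matching y values: none (0 points).
  x = 6: rhs = 11, matching y values: none (0 points).
  x = 7: rhs = 5, matching y values: none (0 points).
  x = 8: rhs = 18, matching y values: 8, 15 (2 points).
  x = 9: rhs = 10, matching y values: none (0 points).
  x = 10: rhs = 10, matching y values: none (0 points).
  x = 11: rhs = 1, matching y values: 1, 22 (2 points).
  x = 12: rhs = 12, matching y values: 9, 14 (2 points).
  x = 13: rhs = 3, matching y values: 7, 16 (2 points).
  x = 14: rhs = 3, matching y values: 7, 16 (2 points).
  x = 15: rhs = 18, matching y values: 8, 15 (2 points).
  x = 16: rhs = 8, matching y values: 10, 13 (2 points).
  x = 17: rhs = 2, matching y values: 5, 18 (2 points).
  x = 18: rhs = 6, matching y values: 11, 12 (2 points).
  x = 19: rhs = 3, matching y values: 7, 16 (2 points).
  x = 20: rhs = 22, matching y values: none (0 points).
  x = 21: rhs = 0, matching y values: 0 (1 points).
  x = 22: rhs = 12, matching y values: 9, 14 (2 points).
Total affine count: 29.
Full point count |E(F_23)| = 29 + 1 = 30.
Hasse bound: |30 − (23+1)| = |6| = 6 ≤ 2√23 ≈ 9.5917 ✓.


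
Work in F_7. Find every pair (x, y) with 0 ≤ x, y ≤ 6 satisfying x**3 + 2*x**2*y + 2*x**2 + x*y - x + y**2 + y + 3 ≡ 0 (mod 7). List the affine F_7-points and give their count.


Affine F_7-points: {(2, 4), (2, 6), (4, 1), (4, 4), (5, 3), (5, 4)}; count = 6.

For each of the 49 pairs (x, y) ∈ F_7², evaluate f(x, y) mod 7. Record the zeros.
  x = 0: [0↦3, 1↦5, 2↦2, 3↦1, 4↦2, 5↦5, 6↦3]  zeros at y ∈ ∅
  x = 1: [0↦5, 1↦3, 2↦3, 3↦5, 4↦2, 5↦1, 6↦2]  zeros at y ∈ ∅
  x = 2: [0↦3, 1↦1, 2↦1, 3↦3, 4↦0, 5↦6, 6↦0]  zeros at y ∈ {4, 6}
  x = 3: [0↦3, 1↦5, 2↦2, 3↦1, 4↦2, 5↦5, 6↦3]  zeros at y ∈ ∅
  x = 4: [0↦4, 1↦0, 2↦5, 3↦5, 4↦0, 5↦4, 6↦3]  zeros at y ∈ {1, 4}
  x = 5: [0↦5, 1↦6, 2↦2, 3↦0, 4↦0, 5↦2, 6↦6]  zeros at y ∈ {3, 4}
  x = 6: [0↦5, 1↦1, 2↦6, 3↦6, 4↦1, 5↦5, 6↦4]  zeros at y ∈ ∅
Collecting zeros: affine points = {(2, 4), (2, 6), (4, 1), (4, 4), (5, 3), (5, 4)}.
Total count |C(F_7)_aff| = 6.


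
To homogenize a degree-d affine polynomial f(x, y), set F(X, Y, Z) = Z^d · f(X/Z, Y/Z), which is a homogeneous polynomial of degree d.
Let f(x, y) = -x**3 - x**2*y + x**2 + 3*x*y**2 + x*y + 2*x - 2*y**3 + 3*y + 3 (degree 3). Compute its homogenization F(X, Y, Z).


F(X, Y, Z) = -X**3 - X**2*Y + X**2*Z + 3*X*Y**2 + X*Y*Z + 2*X*Z**2 - 2*Y**3 + 3*Y*Z**2 + 3*Z**3

deg(f) = 3.
Substitute x = X/Z, y = Y/Z into f, then multiply by Z^3.
  monomial -1·x^3·y^0 ↦ -1·X^3·Y^0·Z^0.
  monomial -1·x^2·y^1 ↦ -1·X^2·Y^1·Z^0.
  monomial 1·x^2·y^0 ↦ 1·X^2·Y^0·Z^1.
  monomial 3·x^1·y^2 ↦ 3·X^1·Y^2·Z^0.
  monomial 1·x^1·y^1 ↦ 1·X^1·Y^1·Z^1.
  monomial 2·x^1·y^0 ↦ 2·X^1·Y^0·Z^2.
  monomial -2·x^0·y^3 ↦ -2·X^0·Y^3·Z^0.
  monomial 3·x^0·y^1 ↦ 3·X^0·Y^1·Z^2.
  monomial 3·x^0·y^0 ↦ 3·X^0·Y^0·Z^3.
Collecting: F(X, Y, Z) = -X**3 - X**2*Y + X**2*Z + 3*X*Y**2 + X*Y*Z + 2*X*Z**2 - 2*Y**3 + 3*Y*Z**2 + 3*Z**3.


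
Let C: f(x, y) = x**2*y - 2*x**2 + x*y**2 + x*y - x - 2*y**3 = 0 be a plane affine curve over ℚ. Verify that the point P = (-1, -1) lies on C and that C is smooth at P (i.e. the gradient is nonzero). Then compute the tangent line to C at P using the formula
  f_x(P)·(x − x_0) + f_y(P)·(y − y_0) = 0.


Tangent line at P: 5*x - 4*y + 1 = 0.

Step 1: f(-1, -1) = 0, so P lies on C.
Step 2: partial derivatives
  f_x(x, y) = 2*x*y - 4*x + y**2 + y - 1, f_y(x, y) = x**2 + 2*x*y + x - 6*y**2.
  f_x(P) = 5, f_y(P) = -4 (gradient nonzero, so P is smooth).
Step 3: tangent line at P: 5·(x − -1) + -4·(y − -1) = 0.
Expanding: 5*x - 4*y + 1 = 0.


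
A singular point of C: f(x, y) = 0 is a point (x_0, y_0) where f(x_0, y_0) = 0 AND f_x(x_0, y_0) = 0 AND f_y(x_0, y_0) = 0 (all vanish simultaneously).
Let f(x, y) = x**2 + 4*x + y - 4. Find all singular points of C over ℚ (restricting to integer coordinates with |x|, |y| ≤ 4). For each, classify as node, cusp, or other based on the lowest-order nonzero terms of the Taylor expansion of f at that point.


No singular points in the scanned grid; C is smooth there.

Compute partial derivatives:
  f_x = 2*x + 4.
  f_y = 1.
f_y = 1 is a nonzero constant, so f_y never vanishes: no point (x, y) can satisfy f = f_x = f_y = 0. In particular no (x, y) ∈ {−4, ..., 4}² is singular; the curve is smooth.


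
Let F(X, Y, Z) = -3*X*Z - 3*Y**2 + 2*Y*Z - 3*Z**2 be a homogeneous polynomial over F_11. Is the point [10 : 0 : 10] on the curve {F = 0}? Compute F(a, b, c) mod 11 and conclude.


F(10,0,10) ≡ 5 (mod 11); P is NOT on the curve.

Evaluate F(10, 0, 10) term-by-term (mod 11).
  -3*X*Z ↦ -3·10·1·10 = -300
  -3*Y**2 ↦ -3·1·0·1 = 0
  2*Y*Z ↦ 2·1·0·10 = 0
  -3*Z**2 ↦ -3·1·1·100 = -300
Sum: F(10, 0, 10) = (-300) + (0) + (0) + (-300) = -600.
Reducing mod 11: -600 ≡ 5 (mod 11).
Since F(a, b, c) ≡ 5 ≠ 0 (mod 11), P does NOT lie on the curve.


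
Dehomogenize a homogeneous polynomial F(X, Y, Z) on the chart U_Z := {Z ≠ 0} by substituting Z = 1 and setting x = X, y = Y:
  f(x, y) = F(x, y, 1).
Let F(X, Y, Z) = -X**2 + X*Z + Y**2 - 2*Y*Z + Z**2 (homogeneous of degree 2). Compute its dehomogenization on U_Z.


f(x, y) = -x**2 + x + y**2 - 2*y + 1

On U_Z we set Z = 1. Each monomial c·X^i·Y^j·Z^k in F becomes c·x^i·y^j·1^k = c·x^i·y^j.
Substituting Z = 1: F(X, Y, 1) = -x**2 + x + y**2 - 2*y + 1.
Note: deg(f) ≤ deg(F) = 2; strict inequality happens when F is divisible by Z (lost terms).


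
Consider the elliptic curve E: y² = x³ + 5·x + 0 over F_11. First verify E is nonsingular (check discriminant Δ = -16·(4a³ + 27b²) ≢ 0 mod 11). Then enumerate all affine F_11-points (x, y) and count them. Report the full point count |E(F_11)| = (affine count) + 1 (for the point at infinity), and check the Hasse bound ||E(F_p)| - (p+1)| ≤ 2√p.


Affine points = {(0, 0), (3, 3), (3, 8), (6, 2), (6, 9), (7, 2), (7, 9), (9, 2), (9, 9), (10, 4), (10, 7)}; affine count = 11; |E(F_11)| = 12.

Discriminant check: Δ ∝ 4a³ + 27b² = 4·5³ + 27·0² = 4·125 + 27·0 ≡ 5 (mod 11). Nonzero ⇒ E is nonsingular.
For each x ∈ F_11, compute rhs = x³ + 5·x + 0 mod 11, then count y ∈ F_11 with y² ≡ rhs.
  x = 0: rhs = 0, matching y values: 0 (1 points).
  x = 1: rhs = 6, matching y values: none (0 points).
  x = 2: rhs = 7, matching y values: none (0 points).
  x = 3: rhs = 9, matching y values: 3, 8 (2 points).
  x = 4: rhs = 7, matching y values: none (0 points).
  x = 5: rhs = 7, matching y values: none (0 points).
  x = 6: rhs = 4, matching y values: 2, 9 (2 points).
  x = 7: rhs = 4, matching y values: 2, 9 (2 points).
  x = 8: rhs = 2, matching y values: none (0 points).
  x = 9: rhs = 4, matching y values: 2, 9 (2 points).
  x = 10: rhs = 5, matching y values: 4, 7 (2 points).
Total affine count: 11.
Full point count |E(F_11)| = 11 + 1 = 12.
Hasse bound: |12 − (11+1)| = |0| = 0 ≤ 2√11 ≈ 6.6332 ✓.
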